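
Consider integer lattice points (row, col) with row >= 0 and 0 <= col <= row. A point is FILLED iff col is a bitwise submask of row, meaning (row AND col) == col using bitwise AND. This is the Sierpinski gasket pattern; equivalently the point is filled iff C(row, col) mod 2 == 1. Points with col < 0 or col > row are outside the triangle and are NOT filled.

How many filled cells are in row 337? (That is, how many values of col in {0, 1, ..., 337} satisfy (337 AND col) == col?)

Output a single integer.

Answer: 16

Derivation:
337 in binary = 101010001
popcount(337) = number of 1-bits in 101010001 = 4
A col c satisfies (337 AND c) == c iff every set bit of c is also set in 337; each of the 4 set bits of 337 can independently be on or off in c.
count = 2^4 = 16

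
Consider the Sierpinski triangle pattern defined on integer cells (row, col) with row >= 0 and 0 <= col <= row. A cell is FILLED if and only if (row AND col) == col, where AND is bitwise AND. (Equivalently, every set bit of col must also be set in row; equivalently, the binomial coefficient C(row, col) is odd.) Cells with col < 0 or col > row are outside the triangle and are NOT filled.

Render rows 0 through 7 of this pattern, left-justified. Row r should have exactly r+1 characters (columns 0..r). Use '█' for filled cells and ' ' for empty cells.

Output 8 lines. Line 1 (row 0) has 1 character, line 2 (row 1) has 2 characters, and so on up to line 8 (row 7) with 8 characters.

Answer: █
██
█ █
████
█   █
██  ██
█ █ █ █
████████

Derivation:
r0=0: █
r1=1: ██
r2=10: █ █
r3=11: ████
r4=100: █   █
r5=101: ██  ██
r6=110: █ █ █ █
r7=111: ████████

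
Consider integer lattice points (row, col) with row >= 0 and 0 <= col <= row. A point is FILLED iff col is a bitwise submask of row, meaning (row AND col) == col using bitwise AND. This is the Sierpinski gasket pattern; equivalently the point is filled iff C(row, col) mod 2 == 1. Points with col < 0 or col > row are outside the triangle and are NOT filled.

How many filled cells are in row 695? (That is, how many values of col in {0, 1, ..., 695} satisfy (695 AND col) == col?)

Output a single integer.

Answer: 128

Derivation:
695 in binary = 1010110111
popcount(695) = number of 1-bits in 1010110111 = 7
A col c satisfies (695 AND c) == c iff every set bit of c is also set in 695; each of the 7 set bits of 695 can independently be on or off in c.
count = 2^7 = 128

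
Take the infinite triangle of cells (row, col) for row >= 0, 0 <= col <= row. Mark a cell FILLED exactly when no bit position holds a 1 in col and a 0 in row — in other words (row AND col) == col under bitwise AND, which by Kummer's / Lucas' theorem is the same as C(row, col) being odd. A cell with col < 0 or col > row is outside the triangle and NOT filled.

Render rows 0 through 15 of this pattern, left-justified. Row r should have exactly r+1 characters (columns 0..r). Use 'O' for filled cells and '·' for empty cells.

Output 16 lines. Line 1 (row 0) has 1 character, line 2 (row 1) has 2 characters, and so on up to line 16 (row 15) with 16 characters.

r0=0: O
r1=1: OO
r2=10: O·O
r3=11: OOOO
r4=100: O···O
r5=101: OO··OO
r6=110: O·O·O·O
r7=111: OOOOOOOO
r8=1000: O·······O
r9=1001: OO······OO
r10=1010: O·O·····O·O
r11=1011: OOOO····OOOO
r12=1100: O···O···O···O
r13=1101: OO··OO··OO··OO
r14=1110: O·O·O·O·O·O·O·O
r15=1111: OOOOOOOOOOOOOOOO

Answer: O
OO
O·O
OOOO
O···O
OO··OO
O·O·O·O
OOOOOOOO
O·······O
OO······OO
O·O·····O·O
OOOO····OOOO
O···O···O···O
OO··OO··OO··OO
O·O·O·O·O·O·O·O
OOOOOOOOOOOOOOOO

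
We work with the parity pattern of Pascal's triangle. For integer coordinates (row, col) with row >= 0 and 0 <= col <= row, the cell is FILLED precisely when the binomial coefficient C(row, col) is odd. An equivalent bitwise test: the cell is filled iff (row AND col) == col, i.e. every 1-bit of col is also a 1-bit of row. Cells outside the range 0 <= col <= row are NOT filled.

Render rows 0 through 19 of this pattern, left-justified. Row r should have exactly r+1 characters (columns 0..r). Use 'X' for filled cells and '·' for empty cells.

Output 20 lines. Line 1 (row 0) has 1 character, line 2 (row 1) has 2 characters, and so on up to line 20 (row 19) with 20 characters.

r0=0: X
r1=1: XX
r2=10: X·X
r3=11: XXXX
r4=100: X···X
r5=101: XX··XX
r6=110: X·X·X·X
r7=111: XXXXXXXX
r8=1000: X·······X
r9=1001: XX······XX
r10=1010: X·X·····X·X
r11=1011: XXXX····XXXX
r12=1100: X···X···X···X
r13=1101: XX··XX··XX··XX
r14=1110: X·X·X·X·X·X·X·X
r15=1111: XXXXXXXXXXXXXXXX
r16=10000: X···············X
r17=10001: XX··············XX
r18=10010: X·X·············X·X
r19=10011: XXXX············XXXX

Answer: X
XX
X·X
XXXX
X···X
XX··XX
X·X·X·X
XXXXXXXX
X·······X
XX······XX
X·X·····X·X
XXXX····XXXX
X···X···X···X
XX··XX··XX··XX
X·X·X·X·X·X·X·X
XXXXXXXXXXXXXXXX
X···············X
XX··············XX
X·X·············X·X
XXXX············XXXX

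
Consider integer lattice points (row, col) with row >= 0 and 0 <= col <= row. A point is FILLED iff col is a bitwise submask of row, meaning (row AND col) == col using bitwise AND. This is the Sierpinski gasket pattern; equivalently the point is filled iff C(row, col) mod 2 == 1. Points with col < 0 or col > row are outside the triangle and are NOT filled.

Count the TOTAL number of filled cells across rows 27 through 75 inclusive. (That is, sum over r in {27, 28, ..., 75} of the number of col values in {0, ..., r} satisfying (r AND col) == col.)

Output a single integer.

Answer: 664

Derivation:
r27=11011 pc4: +16 =16
r28=11100 pc3: +8 =24
r29=11101 pc4: +16 =40
r30=11110 pc4: +16 =56
r31=11111 pc5: +32 =88
r32=100000 pc1: +2 =90
r33=100001 pc2: +4 =94
r34=100010 pc2: +4 =98
r35=100011 pc3: +8 =106
r36=100100 pc2: +4 =110
r37=100101 pc3: +8 =118
r38=100110 pc3: +8 =126
r39=100111 pc4: +16 =142
r40=101000 pc2: +4 =146
r41=101001 pc3: +8 =154
r42=101010 pc3: +8 =162
r43=101011 pc4: +16 =178
r44=101100 pc3: +8 =186
r45=101101 pc4: +16 =202
r46=101110 pc4: +16 =218
r47=101111 pc5: +32 =250
r48=110000 pc2: +4 =254
r49=110001 pc3: +8 =262
r50=110010 pc3: +8 =270
r51=110011 pc4: +16 =286
r52=110100 pc3: +8 =294
r53=110101 pc4: +16 =310
r54=110110 pc4: +16 =326
r55=110111 pc5: +32 =358
r56=111000 pc3: +8 =366
r57=111001 pc4: +16 =382
r58=111010 pc4: +16 =398
r59=111011 pc5: +32 =430
r60=111100 pc4: +16 =446
r61=111101 pc5: +32 =478
r62=111110 pc5: +32 =510
r63=111111 pc6: +64 =574
r64=1000000 pc1: +2 =576
r65=1000001 pc2: +4 =580
r66=1000010 pc2: +4 =584
r67=1000011 pc3: +8 =592
r68=1000100 pc2: +4 =596
r69=1000101 pc3: +8 =604
r70=1000110 pc3: +8 =612
r71=1000111 pc4: +16 =628
r72=1001000 pc2: +4 =632
r73=1001001 pc3: +8 =640
r74=1001010 pc3: +8 =648
r75=1001011 pc4: +16 =664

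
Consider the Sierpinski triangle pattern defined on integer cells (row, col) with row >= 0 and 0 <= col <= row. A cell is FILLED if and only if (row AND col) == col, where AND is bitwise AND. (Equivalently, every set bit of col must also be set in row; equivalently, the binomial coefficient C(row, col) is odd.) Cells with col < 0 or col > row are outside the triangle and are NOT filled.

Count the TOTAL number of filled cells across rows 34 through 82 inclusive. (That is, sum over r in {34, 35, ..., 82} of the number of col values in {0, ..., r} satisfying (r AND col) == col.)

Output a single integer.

Answer: 662

Derivation:
r34=100010 pc2: +4 =4
r35=100011 pc3: +8 =12
r36=100100 pc2: +4 =16
r37=100101 pc3: +8 =24
r38=100110 pc3: +8 =32
r39=100111 pc4: +16 =48
r40=101000 pc2: +4 =52
r41=101001 pc3: +8 =60
r42=101010 pc3: +8 =68
r43=101011 pc4: +16 =84
r44=101100 pc3: +8 =92
r45=101101 pc4: +16 =108
r46=101110 pc4: +16 =124
r47=101111 pc5: +32 =156
r48=110000 pc2: +4 =160
r49=110001 pc3: +8 =168
r50=110010 pc3: +8 =176
r51=110011 pc4: +16 =192
r52=110100 pc3: +8 =200
r53=110101 pc4: +16 =216
r54=110110 pc4: +16 =232
r55=110111 pc5: +32 =264
r56=111000 pc3: +8 =272
r57=111001 pc4: +16 =288
r58=111010 pc4: +16 =304
r59=111011 pc5: +32 =336
r60=111100 pc4: +16 =352
r61=111101 pc5: +32 =384
r62=111110 pc5: +32 =416
r63=111111 pc6: +64 =480
r64=1000000 pc1: +2 =482
r65=1000001 pc2: +4 =486
r66=1000010 pc2: +4 =490
r67=1000011 pc3: +8 =498
r68=1000100 pc2: +4 =502
r69=1000101 pc3: +8 =510
r70=1000110 pc3: +8 =518
r71=1000111 pc4: +16 =534
r72=1001000 pc2: +4 =538
r73=1001001 pc3: +8 =546
r74=1001010 pc3: +8 =554
r75=1001011 pc4: +16 =570
r76=1001100 pc3: +8 =578
r77=1001101 pc4: +16 =594
r78=1001110 pc4: +16 =610
r79=1001111 pc5: +32 =642
r80=1010000 pc2: +4 =646
r81=1010001 pc3: +8 =654
r82=1010010 pc3: +8 =662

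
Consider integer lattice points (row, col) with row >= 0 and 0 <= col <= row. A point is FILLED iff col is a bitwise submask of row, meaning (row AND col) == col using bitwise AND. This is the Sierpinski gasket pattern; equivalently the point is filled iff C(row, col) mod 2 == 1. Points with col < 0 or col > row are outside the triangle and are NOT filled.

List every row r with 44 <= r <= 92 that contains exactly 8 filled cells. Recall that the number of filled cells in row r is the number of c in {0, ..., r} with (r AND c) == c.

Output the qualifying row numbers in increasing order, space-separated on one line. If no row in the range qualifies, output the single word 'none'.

Row r has 2^popcount(r) filled cells, so we need popcount(r) = log2(8) = 3.
Scan r = 44..92 and keep those with exactly 3 one-bits:
r=44=101100 popcount=3 -> KEEP
r=45=101101 popcount=4 -> skip
r=46=101110 popcount=4 -> skip
r=47=101111 popcount=5 -> skip
r=48=110000 popcount=2 -> skip
r=49=110001 popcount=3 -> KEEP
r=50=110010 popcount=3 -> KEEP
r=51=110011 popcount=4 -> skip
r=52=110100 popcount=3 -> KEEP
r=53=110101 popcount=4 -> skip
r=54=110110 popcount=4 -> skip
r=55=110111 popcount=5 -> skip
r=56=111000 popcount=3 -> KEEP
r=57=111001 popcount=4 -> skip
r=58=111010 popcount=4 -> skip
r=59=111011 popcount=5 -> skip
r=60=111100 popcount=4 -> skip
r=61=111101 popcount=5 -> skip
r=62=111110 popcount=5 -> skip
r=63=111111 popcount=6 -> skip
r=64=1000000 popcount=1 -> skip
r=65=1000001 popcount=2 -> skip
r=66=1000010 popcount=2 -> skip
r=67=1000011 popcount=3 -> KEEP
r=68=1000100 popcount=2 -> skip
r=69=1000101 popcount=3 -> KEEP
r=70=1000110 popcount=3 -> KEEP
r=71=1000111 popcount=4 -> skip
r=72=1001000 popcount=2 -> skip
r=73=1001001 popcount=3 -> KEEP
r=74=1001010 popcount=3 -> KEEP
r=75=1001011 popcount=4 -> skip
r=76=1001100 popcount=3 -> KEEP
r=77=1001101 popcount=4 -> skip
r=78=1001110 popcount=4 -> skip
r=79=1001111 popcount=5 -> skip
r=80=1010000 popcount=2 -> skip
r=81=1010001 popcount=3 -> KEEP
r=82=1010010 popcount=3 -> KEEP
r=83=1010011 popcount=4 -> skip
r=84=1010100 popcount=3 -> KEEP
r=85=1010101 popcount=4 -> skip
r=86=1010110 popcount=4 -> skip
r=87=1010111 popcount=5 -> skip
r=88=1011000 popcount=3 -> KEEP
r=89=1011001 popcount=4 -> skip
r=90=1011010 popcount=4 -> skip
r=91=1011011 popcount=5 -> skip
r=92=1011100 popcount=4 -> skip
Kept rows: 44 49 50 52 56 67 69 70 73 74 76 81 82 84 88

Answer: 44 49 50 52 56 67 69 70 73 74 76 81 82 84 88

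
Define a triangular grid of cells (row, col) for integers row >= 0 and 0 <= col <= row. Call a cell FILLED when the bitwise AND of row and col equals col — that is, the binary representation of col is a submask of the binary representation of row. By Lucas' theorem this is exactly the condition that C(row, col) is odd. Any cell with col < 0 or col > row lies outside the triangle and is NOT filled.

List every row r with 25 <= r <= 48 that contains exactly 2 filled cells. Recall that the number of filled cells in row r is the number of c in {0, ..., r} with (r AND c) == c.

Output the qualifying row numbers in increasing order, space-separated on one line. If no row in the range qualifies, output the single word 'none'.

Answer: 32

Derivation:
Row r has 2^popcount(r) filled cells, so we need popcount(r) = log2(2) = 1.
Scan r = 25..48 and keep those with exactly 1 one-bits:
r=25=11001 popcount=3 -> skip
r=26=11010 popcount=3 -> skip
r=27=11011 popcount=4 -> skip
r=28=11100 popcount=3 -> skip
r=29=11101 popcount=4 -> skip
r=30=11110 popcount=4 -> skip
r=31=11111 popcount=5 -> skip
r=32=100000 popcount=1 -> KEEP
r=33=100001 popcount=2 -> skip
r=34=100010 popcount=2 -> skip
r=35=100011 popcount=3 -> skip
r=36=100100 popcount=2 -> skip
r=37=100101 popcount=3 -> skip
r=38=100110 popcount=3 -> skip
r=39=100111 popcount=4 -> skip
r=40=101000 popcount=2 -> skip
r=41=101001 popcount=3 -> skip
r=42=101010 popcount=3 -> skip
r=43=101011 popcount=4 -> skip
r=44=101100 popcount=3 -> skip
r=45=101101 popcount=4 -> skip
r=46=101110 popcount=4 -> skip
r=47=101111 popcount=5 -> skip
r=48=110000 popcount=2 -> skip
Kept rows: 32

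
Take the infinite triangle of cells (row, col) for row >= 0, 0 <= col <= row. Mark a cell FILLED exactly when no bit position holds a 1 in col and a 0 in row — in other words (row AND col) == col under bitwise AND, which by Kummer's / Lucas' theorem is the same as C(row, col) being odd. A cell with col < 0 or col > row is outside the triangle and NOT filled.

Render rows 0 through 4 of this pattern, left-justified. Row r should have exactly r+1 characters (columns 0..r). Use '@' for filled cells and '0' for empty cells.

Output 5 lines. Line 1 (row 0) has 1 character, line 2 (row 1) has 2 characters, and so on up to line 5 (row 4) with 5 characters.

r0=0: @
r1=1: @@
r2=10: @0@
r3=11: @@@@
r4=100: @000@

Answer: @
@@
@0@
@@@@
@000@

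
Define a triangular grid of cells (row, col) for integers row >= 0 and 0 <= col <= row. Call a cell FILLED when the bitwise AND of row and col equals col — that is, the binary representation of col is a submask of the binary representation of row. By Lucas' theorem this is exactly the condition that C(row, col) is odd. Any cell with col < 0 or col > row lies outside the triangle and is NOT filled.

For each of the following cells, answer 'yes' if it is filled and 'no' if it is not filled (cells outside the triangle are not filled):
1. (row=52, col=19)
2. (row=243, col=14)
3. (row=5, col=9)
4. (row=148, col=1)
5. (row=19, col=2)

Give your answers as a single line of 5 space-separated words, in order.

(52,19): row=0b110100, col=0b10011, row AND col = 0b10000 = 16; 16 != 19 -> empty
(243,14): row=0b11110011, col=0b1110, row AND col = 0b10 = 2; 2 != 14 -> empty
(5,9): col outside [0, 5] -> not filled
(148,1): row=0b10010100, col=0b1, row AND col = 0b0 = 0; 0 != 1 -> empty
(19,2): row=0b10011, col=0b10, row AND col = 0b10 = 2; 2 == 2 -> filled

Answer: no no no no yes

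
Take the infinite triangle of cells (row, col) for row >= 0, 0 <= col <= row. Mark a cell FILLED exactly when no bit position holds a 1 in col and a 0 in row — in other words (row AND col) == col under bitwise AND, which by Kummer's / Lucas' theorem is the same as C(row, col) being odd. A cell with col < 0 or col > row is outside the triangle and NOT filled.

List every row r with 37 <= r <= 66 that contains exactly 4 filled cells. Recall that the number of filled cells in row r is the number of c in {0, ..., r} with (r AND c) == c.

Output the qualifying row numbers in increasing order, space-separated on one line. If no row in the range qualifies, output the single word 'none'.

Row r has 2^popcount(r) filled cells, so we need popcount(r) = log2(4) = 2.
Scan r = 37..66 and keep those with exactly 2 one-bits:
r=37=100101 popcount=3 -> skip
r=38=100110 popcount=3 -> skip
r=39=100111 popcount=4 -> skip
r=40=101000 popcount=2 -> KEEP
r=41=101001 popcount=3 -> skip
r=42=101010 popcount=3 -> skip
r=43=101011 popcount=4 -> skip
r=44=101100 popcount=3 -> skip
r=45=101101 popcount=4 -> skip
r=46=101110 popcount=4 -> skip
r=47=101111 popcount=5 -> skip
r=48=110000 popcount=2 -> KEEP
r=49=110001 popcount=3 -> skip
r=50=110010 popcount=3 -> skip
r=51=110011 popcount=4 -> skip
r=52=110100 popcount=3 -> skip
r=53=110101 popcount=4 -> skip
r=54=110110 popcount=4 -> skip
r=55=110111 popcount=5 -> skip
r=56=111000 popcount=3 -> skip
r=57=111001 popcount=4 -> skip
r=58=111010 popcount=4 -> skip
r=59=111011 popcount=5 -> skip
r=60=111100 popcount=4 -> skip
r=61=111101 popcount=5 -> skip
r=62=111110 popcount=5 -> skip
r=63=111111 popcount=6 -> skip
r=64=1000000 popcount=1 -> skip
r=65=1000001 popcount=2 -> KEEP
r=66=1000010 popcount=2 -> KEEP
Kept rows: 40 48 65 66

Answer: 40 48 65 66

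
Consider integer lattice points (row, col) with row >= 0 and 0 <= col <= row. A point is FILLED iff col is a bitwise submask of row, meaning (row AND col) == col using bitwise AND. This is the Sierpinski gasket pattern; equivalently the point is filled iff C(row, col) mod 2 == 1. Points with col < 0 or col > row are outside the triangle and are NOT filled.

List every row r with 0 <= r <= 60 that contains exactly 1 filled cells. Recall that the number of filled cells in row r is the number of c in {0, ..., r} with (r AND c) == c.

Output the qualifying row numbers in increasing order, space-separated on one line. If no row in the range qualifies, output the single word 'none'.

Row r has 2^popcount(r) filled cells, so we need popcount(r) = log2(1) = 0.
Scan r = 0..60 and keep those with exactly 0 one-bits:
r=0=0 popcount=0 -> KEEP
r=1=1 popcount=1 -> skip
r=2=10 popcount=1 -> skip
r=3=11 popcount=2 -> skip
r=4=100 popcount=1 -> skip
r=5=101 popcount=2 -> skip
r=6=110 popcount=2 -> skip
r=7=111 popcount=3 -> skip
r=8=1000 popcount=1 -> skip
r=9=1001 popcount=2 -> skip
r=10=1010 popcount=2 -> skip
r=11=1011 popcount=3 -> skip
r=12=1100 popcount=2 -> skip
r=13=1101 popcount=3 -> skip
r=14=1110 popcount=3 -> skip
r=15=1111 popcount=4 -> skip
r=16=10000 popcount=1 -> skip
r=17=10001 popcount=2 -> skip
r=18=10010 popcount=2 -> skip
r=19=10011 popcount=3 -> skip
r=20=10100 popcount=2 -> skip
r=21=10101 popcount=3 -> skip
r=22=10110 popcount=3 -> skip
r=23=10111 popcount=4 -> skip
r=24=11000 popcount=2 -> skip
r=25=11001 popcount=3 -> skip
r=26=11010 popcount=3 -> skip
r=27=11011 popcount=4 -> skip
r=28=11100 popcount=3 -> skip
r=29=11101 popcount=4 -> skip
r=30=11110 popcount=4 -> skip
r=31=11111 popcount=5 -> skip
r=32=100000 popcount=1 -> skip
r=33=100001 popcount=2 -> skip
r=34=100010 popcount=2 -> skip
r=35=100011 popcount=3 -> skip
r=36=100100 popcount=2 -> skip
r=37=100101 popcount=3 -> skip
r=38=100110 popcount=3 -> skip
r=39=100111 popcount=4 -> skip
r=40=101000 popcount=2 -> skip
r=41=101001 popcount=3 -> skip
r=42=101010 popcount=3 -> skip
r=43=101011 popcount=4 -> skip
r=44=101100 popcount=3 -> skip
r=45=101101 popcount=4 -> skip
r=46=101110 popcount=4 -> skip
r=47=101111 popcount=5 -> skip
r=48=110000 popcount=2 -> skip
r=49=110001 popcount=3 -> skip
r=50=110010 popcount=3 -> skip
r=51=110011 popcount=4 -> skip
r=52=110100 popcount=3 -> skip
r=53=110101 popcount=4 -> skip
r=54=110110 popcount=4 -> skip
r=55=110111 popcount=5 -> skip
r=56=111000 popcount=3 -> skip
r=57=111001 popcount=4 -> skip
r=58=111010 popcount=4 -> skip
r=59=111011 popcount=5 -> skip
r=60=111100 popcount=4 -> skip
Kept rows: 0

Answer: 0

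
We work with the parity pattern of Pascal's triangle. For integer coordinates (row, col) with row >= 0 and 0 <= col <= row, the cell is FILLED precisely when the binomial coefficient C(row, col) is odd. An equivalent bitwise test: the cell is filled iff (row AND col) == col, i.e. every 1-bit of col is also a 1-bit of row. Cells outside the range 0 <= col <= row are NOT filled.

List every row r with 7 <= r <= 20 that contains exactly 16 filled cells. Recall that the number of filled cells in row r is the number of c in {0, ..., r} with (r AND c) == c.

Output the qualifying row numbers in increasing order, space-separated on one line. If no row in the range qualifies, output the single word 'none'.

Answer: 15

Derivation:
Row r has 2^popcount(r) filled cells, so we need popcount(r) = log2(16) = 4.
Scan r = 7..20 and keep those with exactly 4 one-bits:
r=7=111 popcount=3 -> skip
r=8=1000 popcount=1 -> skip
r=9=1001 popcount=2 -> skip
r=10=1010 popcount=2 -> skip
r=11=1011 popcount=3 -> skip
r=12=1100 popcount=2 -> skip
r=13=1101 popcount=3 -> skip
r=14=1110 popcount=3 -> skip
r=15=1111 popcount=4 -> KEEP
r=16=10000 popcount=1 -> skip
r=17=10001 popcount=2 -> skip
r=18=10010 popcount=2 -> skip
r=19=10011 popcount=3 -> skip
r=20=10100 popcount=2 -> skip
Kept rows: 15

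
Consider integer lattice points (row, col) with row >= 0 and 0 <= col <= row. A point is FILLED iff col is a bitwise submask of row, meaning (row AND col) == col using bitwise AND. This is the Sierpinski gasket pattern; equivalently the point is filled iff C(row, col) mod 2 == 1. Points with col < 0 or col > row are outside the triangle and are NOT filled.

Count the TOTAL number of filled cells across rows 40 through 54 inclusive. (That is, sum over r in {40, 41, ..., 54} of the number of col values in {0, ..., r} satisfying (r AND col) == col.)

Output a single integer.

r40=101000 pc2: +4 =4
r41=101001 pc3: +8 =12
r42=101010 pc3: +8 =20
r43=101011 pc4: +16 =36
r44=101100 pc3: +8 =44
r45=101101 pc4: +16 =60
r46=101110 pc4: +16 =76
r47=101111 pc5: +32 =108
r48=110000 pc2: +4 =112
r49=110001 pc3: +8 =120
r50=110010 pc3: +8 =128
r51=110011 pc4: +16 =144
r52=110100 pc3: +8 =152
r53=110101 pc4: +16 =168
r54=110110 pc4: +16 =184

Answer: 184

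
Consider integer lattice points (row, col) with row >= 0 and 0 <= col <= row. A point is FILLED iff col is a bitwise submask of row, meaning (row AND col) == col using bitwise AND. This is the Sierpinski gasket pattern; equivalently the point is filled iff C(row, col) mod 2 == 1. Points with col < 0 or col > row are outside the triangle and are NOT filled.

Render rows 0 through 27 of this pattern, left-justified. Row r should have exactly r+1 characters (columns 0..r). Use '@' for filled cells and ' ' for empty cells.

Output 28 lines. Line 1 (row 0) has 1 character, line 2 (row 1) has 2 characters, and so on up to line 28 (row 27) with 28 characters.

r0=0: @
r1=1: @@
r2=10: @ @
r3=11: @@@@
r4=100: @   @
r5=101: @@  @@
r6=110: @ @ @ @
r7=111: @@@@@@@@
r8=1000: @       @
r9=1001: @@      @@
r10=1010: @ @     @ @
r11=1011: @@@@    @@@@
r12=1100: @   @   @   @
r13=1101: @@  @@  @@  @@
r14=1110: @ @ @ @ @ @ @ @
r15=1111: @@@@@@@@@@@@@@@@
r16=10000: @               @
r17=10001: @@              @@
r18=10010: @ @             @ @
r19=10011: @@@@            @@@@
r20=10100: @   @           @   @
r21=10101: @@  @@          @@  @@
r22=10110: @ @ @ @         @ @ @ @
r23=10111: @@@@@@@@        @@@@@@@@
r24=11000: @       @       @       @
r25=11001: @@      @@      @@      @@
r26=11010: @ @     @ @     @ @     @ @
r27=11011: @@@@    @@@@    @@@@    @@@@

Answer: @
@@
@ @
@@@@
@   @
@@  @@
@ @ @ @
@@@@@@@@
@       @
@@      @@
@ @     @ @
@@@@    @@@@
@   @   @   @
@@  @@  @@  @@
@ @ @ @ @ @ @ @
@@@@@@@@@@@@@@@@
@               @
@@              @@
@ @             @ @
@@@@            @@@@
@   @           @   @
@@  @@          @@  @@
@ @ @ @         @ @ @ @
@@@@@@@@        @@@@@@@@
@       @       @       @
@@      @@      @@      @@
@ @     @ @     @ @     @ @
@@@@    @@@@    @@@@    @@@@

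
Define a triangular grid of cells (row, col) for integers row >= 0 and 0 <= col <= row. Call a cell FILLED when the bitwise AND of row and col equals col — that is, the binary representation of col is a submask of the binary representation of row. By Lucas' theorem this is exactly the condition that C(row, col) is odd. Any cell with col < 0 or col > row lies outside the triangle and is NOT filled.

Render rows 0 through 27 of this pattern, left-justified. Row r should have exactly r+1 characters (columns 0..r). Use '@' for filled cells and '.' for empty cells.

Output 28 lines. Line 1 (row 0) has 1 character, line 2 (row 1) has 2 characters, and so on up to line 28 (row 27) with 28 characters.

Answer: @
@@
@.@
@@@@
@...@
@@..@@
@.@.@.@
@@@@@@@@
@.......@
@@......@@
@.@.....@.@
@@@@....@@@@
@...@...@...@
@@..@@..@@..@@
@.@.@.@.@.@.@.@
@@@@@@@@@@@@@@@@
@...............@
@@..............@@
@.@.............@.@
@@@@............@@@@
@...@...........@...@
@@..@@..........@@..@@
@.@.@.@.........@.@.@.@
@@@@@@@@........@@@@@@@@
@.......@.......@.......@
@@......@@......@@......@@
@.@.....@.@.....@.@.....@.@
@@@@....@@@@....@@@@....@@@@

Derivation:
r0=0: @
r1=1: @@
r2=10: @.@
r3=11: @@@@
r4=100: @...@
r5=101: @@..@@
r6=110: @.@.@.@
r7=111: @@@@@@@@
r8=1000: @.......@
r9=1001: @@......@@
r10=1010: @.@.....@.@
r11=1011: @@@@....@@@@
r12=1100: @...@...@...@
r13=1101: @@..@@..@@..@@
r14=1110: @.@.@.@.@.@.@.@
r15=1111: @@@@@@@@@@@@@@@@
r16=10000: @...............@
r17=10001: @@..............@@
r18=10010: @.@.............@.@
r19=10011: @@@@............@@@@
r20=10100: @...@...........@...@
r21=10101: @@..@@..........@@..@@
r22=10110: @.@.@.@.........@.@.@.@
r23=10111: @@@@@@@@........@@@@@@@@
r24=11000: @.......@.......@.......@
r25=11001: @@......@@......@@......@@
r26=11010: @.@.....@.@.....@.@.....@.@
r27=11011: @@@@....@@@@....@@@@....@@@@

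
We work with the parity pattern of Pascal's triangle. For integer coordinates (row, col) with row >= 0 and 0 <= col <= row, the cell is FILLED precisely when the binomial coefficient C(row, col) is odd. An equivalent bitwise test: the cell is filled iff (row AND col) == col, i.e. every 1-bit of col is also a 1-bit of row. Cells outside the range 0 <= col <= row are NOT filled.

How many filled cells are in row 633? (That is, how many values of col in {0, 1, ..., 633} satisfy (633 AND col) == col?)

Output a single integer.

Answer: 64

Derivation:
633 in binary = 1001111001
popcount(633) = number of 1-bits in 1001111001 = 6
A col c satisfies (633 AND c) == c iff every set bit of c is also set in 633; each of the 6 set bits of 633 can independently be on or off in c.
count = 2^6 = 64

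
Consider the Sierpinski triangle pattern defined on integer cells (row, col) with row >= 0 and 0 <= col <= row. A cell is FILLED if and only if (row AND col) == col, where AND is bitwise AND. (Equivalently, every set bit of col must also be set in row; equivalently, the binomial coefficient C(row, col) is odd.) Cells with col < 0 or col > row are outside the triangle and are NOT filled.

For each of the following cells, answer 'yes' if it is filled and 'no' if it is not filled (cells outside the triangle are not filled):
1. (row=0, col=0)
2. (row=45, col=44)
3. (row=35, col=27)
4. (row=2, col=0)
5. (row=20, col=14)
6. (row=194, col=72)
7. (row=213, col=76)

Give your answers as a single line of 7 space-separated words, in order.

(0,0): row=0b0, col=0b0, row AND col = 0b0 = 0; 0 == 0 -> filled
(45,44): row=0b101101, col=0b101100, row AND col = 0b101100 = 44; 44 == 44 -> filled
(35,27): row=0b100011, col=0b11011, row AND col = 0b11 = 3; 3 != 27 -> empty
(2,0): row=0b10, col=0b0, row AND col = 0b0 = 0; 0 == 0 -> filled
(20,14): row=0b10100, col=0b1110, row AND col = 0b100 = 4; 4 != 14 -> empty
(194,72): row=0b11000010, col=0b1001000, row AND col = 0b1000000 = 64; 64 != 72 -> empty
(213,76): row=0b11010101, col=0b1001100, row AND col = 0b1000100 = 68; 68 != 76 -> empty

Answer: yes yes no yes no no no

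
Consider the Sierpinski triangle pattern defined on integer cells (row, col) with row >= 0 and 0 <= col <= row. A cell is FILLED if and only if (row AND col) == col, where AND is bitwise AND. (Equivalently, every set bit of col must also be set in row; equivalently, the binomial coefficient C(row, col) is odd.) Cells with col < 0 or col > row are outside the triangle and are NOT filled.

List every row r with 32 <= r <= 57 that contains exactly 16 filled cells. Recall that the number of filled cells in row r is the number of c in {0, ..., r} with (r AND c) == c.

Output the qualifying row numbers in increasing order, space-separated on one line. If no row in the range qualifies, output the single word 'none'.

Row r has 2^popcount(r) filled cells, so we need popcount(r) = log2(16) = 4.
Scan r = 32..57 and keep those with exactly 4 one-bits:
r=32=100000 popcount=1 -> skip
r=33=100001 popcount=2 -> skip
r=34=100010 popcount=2 -> skip
r=35=100011 popcount=3 -> skip
r=36=100100 popcount=2 -> skip
r=37=100101 popcount=3 -> skip
r=38=100110 popcount=3 -> skip
r=39=100111 popcount=4 -> KEEP
r=40=101000 popcount=2 -> skip
r=41=101001 popcount=3 -> skip
r=42=101010 popcount=3 -> skip
r=43=101011 popcount=4 -> KEEP
r=44=101100 popcount=3 -> skip
r=45=101101 popcount=4 -> KEEP
r=46=101110 popcount=4 -> KEEP
r=47=101111 popcount=5 -> skip
r=48=110000 popcount=2 -> skip
r=49=110001 popcount=3 -> skip
r=50=110010 popcount=3 -> skip
r=51=110011 popcount=4 -> KEEP
r=52=110100 popcount=3 -> skip
r=53=110101 popcount=4 -> KEEP
r=54=110110 popcount=4 -> KEEP
r=55=110111 popcount=5 -> skip
r=56=111000 popcount=3 -> skip
r=57=111001 popcount=4 -> KEEP
Kept rows: 39 43 45 46 51 53 54 57

Answer: 39 43 45 46 51 53 54 57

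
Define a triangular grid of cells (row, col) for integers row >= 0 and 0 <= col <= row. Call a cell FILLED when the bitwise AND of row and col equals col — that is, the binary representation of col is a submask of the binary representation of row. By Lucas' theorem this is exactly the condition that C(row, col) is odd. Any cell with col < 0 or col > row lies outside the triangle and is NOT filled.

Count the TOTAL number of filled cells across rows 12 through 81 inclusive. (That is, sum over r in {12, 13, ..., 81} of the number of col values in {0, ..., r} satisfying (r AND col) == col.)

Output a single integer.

Answer: 858

Derivation:
r12=1100 pc2: +4 =4
r13=1101 pc3: +8 =12
r14=1110 pc3: +8 =20
r15=1111 pc4: +16 =36
r16=10000 pc1: +2 =38
r17=10001 pc2: +4 =42
r18=10010 pc2: +4 =46
r19=10011 pc3: +8 =54
r20=10100 pc2: +4 =58
r21=10101 pc3: +8 =66
r22=10110 pc3: +8 =74
r23=10111 pc4: +16 =90
r24=11000 pc2: +4 =94
r25=11001 pc3: +8 =102
r26=11010 pc3: +8 =110
r27=11011 pc4: +16 =126
r28=11100 pc3: +8 =134
r29=11101 pc4: +16 =150
r30=11110 pc4: +16 =166
r31=11111 pc5: +32 =198
r32=100000 pc1: +2 =200
r33=100001 pc2: +4 =204
r34=100010 pc2: +4 =208
r35=100011 pc3: +8 =216
r36=100100 pc2: +4 =220
r37=100101 pc3: +8 =228
r38=100110 pc3: +8 =236
r39=100111 pc4: +16 =252
r40=101000 pc2: +4 =256
r41=101001 pc3: +8 =264
r42=101010 pc3: +8 =272
r43=101011 pc4: +16 =288
r44=101100 pc3: +8 =296
r45=101101 pc4: +16 =312
r46=101110 pc4: +16 =328
r47=101111 pc5: +32 =360
r48=110000 pc2: +4 =364
r49=110001 pc3: +8 =372
r50=110010 pc3: +8 =380
r51=110011 pc4: +16 =396
r52=110100 pc3: +8 =404
r53=110101 pc4: +16 =420
r54=110110 pc4: +16 =436
r55=110111 pc5: +32 =468
r56=111000 pc3: +8 =476
r57=111001 pc4: +16 =492
r58=111010 pc4: +16 =508
r59=111011 pc5: +32 =540
r60=111100 pc4: +16 =556
r61=111101 pc5: +32 =588
r62=111110 pc5: +32 =620
r63=111111 pc6: +64 =684
r64=1000000 pc1: +2 =686
r65=1000001 pc2: +4 =690
r66=1000010 pc2: +4 =694
r67=1000011 pc3: +8 =702
r68=1000100 pc2: +4 =706
r69=1000101 pc3: +8 =714
r70=1000110 pc3: +8 =722
r71=1000111 pc4: +16 =738
r72=1001000 pc2: +4 =742
r73=1001001 pc3: +8 =750
r74=1001010 pc3: +8 =758
r75=1001011 pc4: +16 =774
r76=1001100 pc3: +8 =782
r77=1001101 pc4: +16 =798
r78=1001110 pc4: +16 =814
r79=1001111 pc5: +32 =846
r80=1010000 pc2: +4 =850
r81=1010001 pc3: +8 =858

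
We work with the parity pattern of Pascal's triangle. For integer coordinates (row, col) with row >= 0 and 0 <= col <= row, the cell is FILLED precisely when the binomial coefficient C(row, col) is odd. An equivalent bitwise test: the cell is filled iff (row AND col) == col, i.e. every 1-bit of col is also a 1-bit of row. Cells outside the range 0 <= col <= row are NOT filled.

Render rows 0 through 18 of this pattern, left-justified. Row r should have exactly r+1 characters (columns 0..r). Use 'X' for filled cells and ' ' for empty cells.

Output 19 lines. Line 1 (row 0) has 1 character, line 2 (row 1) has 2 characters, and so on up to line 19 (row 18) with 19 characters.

r0=0: X
r1=1: XX
r2=10: X X
r3=11: XXXX
r4=100: X   X
r5=101: XX  XX
r6=110: X X X X
r7=111: XXXXXXXX
r8=1000: X       X
r9=1001: XX      XX
r10=1010: X X     X X
r11=1011: XXXX    XXXX
r12=1100: X   X   X   X
r13=1101: XX  XX  XX  XX
r14=1110: X X X X X X X X
r15=1111: XXXXXXXXXXXXXXXX
r16=10000: X               X
r17=10001: XX              XX
r18=10010: X X             X X

Answer: X
XX
X X
XXXX
X   X
XX  XX
X X X X
XXXXXXXX
X       X
XX      XX
X X     X X
XXXX    XXXX
X   X   X   X
XX  XX  XX  XX
X X X X X X X X
XXXXXXXXXXXXXXXX
X               X
XX              XX
X X             X X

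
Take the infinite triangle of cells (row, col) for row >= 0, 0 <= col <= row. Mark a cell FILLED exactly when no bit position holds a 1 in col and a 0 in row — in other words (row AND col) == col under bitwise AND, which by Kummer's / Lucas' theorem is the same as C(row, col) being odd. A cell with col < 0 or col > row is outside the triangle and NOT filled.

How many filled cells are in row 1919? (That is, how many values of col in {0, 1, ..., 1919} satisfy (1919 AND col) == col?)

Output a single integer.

1919 in binary = 11101111111
popcount(1919) = number of 1-bits in 11101111111 = 10
A col c satisfies (1919 AND c) == c iff every set bit of c is also set in 1919; each of the 10 set bits of 1919 can independently be on or off in c.
count = 2^10 = 1024

Answer: 1024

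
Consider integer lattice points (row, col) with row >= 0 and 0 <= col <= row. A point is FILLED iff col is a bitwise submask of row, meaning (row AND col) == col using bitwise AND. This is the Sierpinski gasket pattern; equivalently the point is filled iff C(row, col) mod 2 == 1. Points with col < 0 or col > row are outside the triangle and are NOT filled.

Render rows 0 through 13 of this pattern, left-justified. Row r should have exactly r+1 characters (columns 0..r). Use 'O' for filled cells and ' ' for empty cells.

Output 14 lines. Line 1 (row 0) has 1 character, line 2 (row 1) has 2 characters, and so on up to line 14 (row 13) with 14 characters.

r0=0: O
r1=1: OO
r2=10: O O
r3=11: OOOO
r4=100: O   O
r5=101: OO  OO
r6=110: O O O O
r7=111: OOOOOOOO
r8=1000: O       O
r9=1001: OO      OO
r10=1010: O O     O O
r11=1011: OOOO    OOOO
r12=1100: O   O   O   O
r13=1101: OO  OO  OO  OO

Answer: O
OO
O O
OOOO
O   O
OO  OO
O O O O
OOOOOOOO
O       O
OO      OO
O O     O O
OOOO    OOOO
O   O   O   O
OO  OO  OO  OO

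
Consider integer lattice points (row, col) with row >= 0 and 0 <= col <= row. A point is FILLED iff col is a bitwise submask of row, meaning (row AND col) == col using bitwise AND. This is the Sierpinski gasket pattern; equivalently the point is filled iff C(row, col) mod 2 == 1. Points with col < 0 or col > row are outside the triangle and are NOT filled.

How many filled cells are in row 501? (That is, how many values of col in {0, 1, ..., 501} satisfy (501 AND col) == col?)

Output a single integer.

501 in binary = 111110101
popcount(501) = number of 1-bits in 111110101 = 7
A col c satisfies (501 AND c) == c iff every set bit of c is also set in 501; each of the 7 set bits of 501 can independently be on or off in c.
count = 2^7 = 128

Answer: 128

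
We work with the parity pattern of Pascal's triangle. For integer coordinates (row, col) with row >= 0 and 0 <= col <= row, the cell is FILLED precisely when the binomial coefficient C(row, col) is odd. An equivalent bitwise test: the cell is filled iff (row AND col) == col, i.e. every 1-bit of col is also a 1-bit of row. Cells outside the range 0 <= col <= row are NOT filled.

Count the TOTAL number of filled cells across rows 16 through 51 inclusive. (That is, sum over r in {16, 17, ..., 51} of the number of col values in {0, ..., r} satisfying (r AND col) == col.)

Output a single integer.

r16=10000 pc1: +2 =2
r17=10001 pc2: +4 =6
r18=10010 pc2: +4 =10
r19=10011 pc3: +8 =18
r20=10100 pc2: +4 =22
r21=10101 pc3: +8 =30
r22=10110 pc3: +8 =38
r23=10111 pc4: +16 =54
r24=11000 pc2: +4 =58
r25=11001 pc3: +8 =66
r26=11010 pc3: +8 =74
r27=11011 pc4: +16 =90
r28=11100 pc3: +8 =98
r29=11101 pc4: +16 =114
r30=11110 pc4: +16 =130
r31=11111 pc5: +32 =162
r32=100000 pc1: +2 =164
r33=100001 pc2: +4 =168
r34=100010 pc2: +4 =172
r35=100011 pc3: +8 =180
r36=100100 pc2: +4 =184
r37=100101 pc3: +8 =192
r38=100110 pc3: +8 =200
r39=100111 pc4: +16 =216
r40=101000 pc2: +4 =220
r41=101001 pc3: +8 =228
r42=101010 pc3: +8 =236
r43=101011 pc4: +16 =252
r44=101100 pc3: +8 =260
r45=101101 pc4: +16 =276
r46=101110 pc4: +16 =292
r47=101111 pc5: +32 =324
r48=110000 pc2: +4 =328
r49=110001 pc3: +8 =336
r50=110010 pc3: +8 =344
r51=110011 pc4: +16 =360

Answer: 360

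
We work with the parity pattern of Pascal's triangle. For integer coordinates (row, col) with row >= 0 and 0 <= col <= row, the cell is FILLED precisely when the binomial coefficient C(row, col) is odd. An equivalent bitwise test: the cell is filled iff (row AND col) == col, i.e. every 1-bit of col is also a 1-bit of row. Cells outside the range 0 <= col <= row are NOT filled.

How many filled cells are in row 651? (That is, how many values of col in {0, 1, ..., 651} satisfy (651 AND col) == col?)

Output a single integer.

Answer: 32

Derivation:
651 in binary = 1010001011
popcount(651) = number of 1-bits in 1010001011 = 5
A col c satisfies (651 AND c) == c iff every set bit of c is also set in 651; each of the 5 set bits of 651 can independently be on or off in c.
count = 2^5 = 32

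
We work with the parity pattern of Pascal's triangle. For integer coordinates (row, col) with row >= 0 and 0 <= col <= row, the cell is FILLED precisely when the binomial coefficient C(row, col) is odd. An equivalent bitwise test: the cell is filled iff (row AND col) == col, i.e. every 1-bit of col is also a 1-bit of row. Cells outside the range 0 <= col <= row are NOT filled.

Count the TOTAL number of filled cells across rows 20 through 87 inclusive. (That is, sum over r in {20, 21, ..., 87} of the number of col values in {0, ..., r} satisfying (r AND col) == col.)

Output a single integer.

Answer: 900

Derivation:
r20=10100 pc2: +4 =4
r21=10101 pc3: +8 =12
r22=10110 pc3: +8 =20
r23=10111 pc4: +16 =36
r24=11000 pc2: +4 =40
r25=11001 pc3: +8 =48
r26=11010 pc3: +8 =56
r27=11011 pc4: +16 =72
r28=11100 pc3: +8 =80
r29=11101 pc4: +16 =96
r30=11110 pc4: +16 =112
r31=11111 pc5: +32 =144
r32=100000 pc1: +2 =146
r33=100001 pc2: +4 =150
r34=100010 pc2: +4 =154
r35=100011 pc3: +8 =162
r36=100100 pc2: +4 =166
r37=100101 pc3: +8 =174
r38=100110 pc3: +8 =182
r39=100111 pc4: +16 =198
r40=101000 pc2: +4 =202
r41=101001 pc3: +8 =210
r42=101010 pc3: +8 =218
r43=101011 pc4: +16 =234
r44=101100 pc3: +8 =242
r45=101101 pc4: +16 =258
r46=101110 pc4: +16 =274
r47=101111 pc5: +32 =306
r48=110000 pc2: +4 =310
r49=110001 pc3: +8 =318
r50=110010 pc3: +8 =326
r51=110011 pc4: +16 =342
r52=110100 pc3: +8 =350
r53=110101 pc4: +16 =366
r54=110110 pc4: +16 =382
r55=110111 pc5: +32 =414
r56=111000 pc3: +8 =422
r57=111001 pc4: +16 =438
r58=111010 pc4: +16 =454
r59=111011 pc5: +32 =486
r60=111100 pc4: +16 =502
r61=111101 pc5: +32 =534
r62=111110 pc5: +32 =566
r63=111111 pc6: +64 =630
r64=1000000 pc1: +2 =632
r65=1000001 pc2: +4 =636
r66=1000010 pc2: +4 =640
r67=1000011 pc3: +8 =648
r68=1000100 pc2: +4 =652
r69=1000101 pc3: +8 =660
r70=1000110 pc3: +8 =668
r71=1000111 pc4: +16 =684
r72=1001000 pc2: +4 =688
r73=1001001 pc3: +8 =696
r74=1001010 pc3: +8 =704
r75=1001011 pc4: +16 =720
r76=1001100 pc3: +8 =728
r77=1001101 pc4: +16 =744
r78=1001110 pc4: +16 =760
r79=1001111 pc5: +32 =792
r80=1010000 pc2: +4 =796
r81=1010001 pc3: +8 =804
r82=1010010 pc3: +8 =812
r83=1010011 pc4: +16 =828
r84=1010100 pc3: +8 =836
r85=1010101 pc4: +16 =852
r86=1010110 pc4: +16 =868
r87=1010111 pc5: +32 =900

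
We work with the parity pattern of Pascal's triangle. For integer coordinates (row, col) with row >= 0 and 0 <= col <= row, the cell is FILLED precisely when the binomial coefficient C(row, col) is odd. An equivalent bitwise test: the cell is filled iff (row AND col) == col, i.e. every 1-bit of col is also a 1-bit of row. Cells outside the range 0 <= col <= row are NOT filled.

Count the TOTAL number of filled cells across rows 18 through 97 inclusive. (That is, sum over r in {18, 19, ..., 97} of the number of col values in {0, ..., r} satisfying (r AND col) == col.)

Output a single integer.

Answer: 1140

Derivation:
r18=10010 pc2: +4 =4
r19=10011 pc3: +8 =12
r20=10100 pc2: +4 =16
r21=10101 pc3: +8 =24
r22=10110 pc3: +8 =32
r23=10111 pc4: +16 =48
r24=11000 pc2: +4 =52
r25=11001 pc3: +8 =60
r26=11010 pc3: +8 =68
r27=11011 pc4: +16 =84
r28=11100 pc3: +8 =92
r29=11101 pc4: +16 =108
r30=11110 pc4: +16 =124
r31=11111 pc5: +32 =156
r32=100000 pc1: +2 =158
r33=100001 pc2: +4 =162
r34=100010 pc2: +4 =166
r35=100011 pc3: +8 =174
r36=100100 pc2: +4 =178
r37=100101 pc3: +8 =186
r38=100110 pc3: +8 =194
r39=100111 pc4: +16 =210
r40=101000 pc2: +4 =214
r41=101001 pc3: +8 =222
r42=101010 pc3: +8 =230
r43=101011 pc4: +16 =246
r44=101100 pc3: +8 =254
r45=101101 pc4: +16 =270
r46=101110 pc4: +16 =286
r47=101111 pc5: +32 =318
r48=110000 pc2: +4 =322
r49=110001 pc3: +8 =330
r50=110010 pc3: +8 =338
r51=110011 pc4: +16 =354
r52=110100 pc3: +8 =362
r53=110101 pc4: +16 =378
r54=110110 pc4: +16 =394
r55=110111 pc5: +32 =426
r56=111000 pc3: +8 =434
r57=111001 pc4: +16 =450
r58=111010 pc4: +16 =466
r59=111011 pc5: +32 =498
r60=111100 pc4: +16 =514
r61=111101 pc5: +32 =546
r62=111110 pc5: +32 =578
r63=111111 pc6: +64 =642
r64=1000000 pc1: +2 =644
r65=1000001 pc2: +4 =648
r66=1000010 pc2: +4 =652
r67=1000011 pc3: +8 =660
r68=1000100 pc2: +4 =664
r69=1000101 pc3: +8 =672
r70=1000110 pc3: +8 =680
r71=1000111 pc4: +16 =696
r72=1001000 pc2: +4 =700
r73=1001001 pc3: +8 =708
r74=1001010 pc3: +8 =716
r75=1001011 pc4: +16 =732
r76=1001100 pc3: +8 =740
r77=1001101 pc4: +16 =756
r78=1001110 pc4: +16 =772
r79=1001111 pc5: +32 =804
r80=1010000 pc2: +4 =808
r81=1010001 pc3: +8 =816
r82=1010010 pc3: +8 =824
r83=1010011 pc4: +16 =840
r84=1010100 pc3: +8 =848
r85=1010101 pc4: +16 =864
r86=1010110 pc4: +16 =880
r87=1010111 pc5: +32 =912
r88=1011000 pc3: +8 =920
r89=1011001 pc4: +16 =936
r90=1011010 pc4: +16 =952
r91=1011011 pc5: +32 =984
r92=1011100 pc4: +16 =1000
r93=1011101 pc5: +32 =1032
r94=1011110 pc5: +32 =1064
r95=1011111 pc6: +64 =1128
r96=1100000 pc2: +4 =1132
r97=1100001 pc3: +8 =1140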